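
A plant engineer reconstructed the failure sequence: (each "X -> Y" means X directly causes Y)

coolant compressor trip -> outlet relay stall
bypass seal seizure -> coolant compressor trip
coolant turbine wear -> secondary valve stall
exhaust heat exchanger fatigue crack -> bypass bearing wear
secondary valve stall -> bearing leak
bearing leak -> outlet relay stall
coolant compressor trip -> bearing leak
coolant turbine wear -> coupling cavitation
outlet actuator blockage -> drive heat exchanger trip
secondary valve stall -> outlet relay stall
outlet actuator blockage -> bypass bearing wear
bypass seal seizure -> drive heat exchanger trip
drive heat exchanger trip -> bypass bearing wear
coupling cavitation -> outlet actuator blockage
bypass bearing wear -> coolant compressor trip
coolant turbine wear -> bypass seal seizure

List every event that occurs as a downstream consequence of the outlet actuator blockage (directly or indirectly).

the bearing leak, the bypass bearing wear, the coolant compressor trip, the drive heat exchanger trip, the outlet relay stall

Direct effects: the drive heat exchanger trip, the bypass bearing wear.
2 steps out: the coolant compressor trip.
3 steps out: the bearing leak, the outlet relay stall.
Not reachable from it: the exhaust heat exchanger fatigue crack, the coolant turbine wear, the coupling cavitation, the bypass seal seizure, the secondary valve stall.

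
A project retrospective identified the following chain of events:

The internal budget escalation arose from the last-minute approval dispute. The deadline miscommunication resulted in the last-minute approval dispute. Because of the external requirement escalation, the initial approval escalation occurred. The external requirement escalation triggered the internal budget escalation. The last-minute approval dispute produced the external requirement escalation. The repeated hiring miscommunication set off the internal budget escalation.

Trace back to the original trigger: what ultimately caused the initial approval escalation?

the deadline miscommunication

Tracing upstream from the initial approval escalation: the initial approval escalation ← the external requirement escalation ← the last-minute approval dispute ← the deadline miscommunication.
The deadline miscommunication has no stated cause, so it is the root.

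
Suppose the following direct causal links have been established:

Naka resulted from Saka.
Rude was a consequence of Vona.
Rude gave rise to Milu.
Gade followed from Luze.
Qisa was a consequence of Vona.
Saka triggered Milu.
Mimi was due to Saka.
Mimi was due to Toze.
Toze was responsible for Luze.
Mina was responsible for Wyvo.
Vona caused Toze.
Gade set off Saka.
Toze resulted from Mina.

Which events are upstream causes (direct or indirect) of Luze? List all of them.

Immediate cause of Luze: Toze.
Further upstream: Vona, Mina.

Mina, Toze, Vona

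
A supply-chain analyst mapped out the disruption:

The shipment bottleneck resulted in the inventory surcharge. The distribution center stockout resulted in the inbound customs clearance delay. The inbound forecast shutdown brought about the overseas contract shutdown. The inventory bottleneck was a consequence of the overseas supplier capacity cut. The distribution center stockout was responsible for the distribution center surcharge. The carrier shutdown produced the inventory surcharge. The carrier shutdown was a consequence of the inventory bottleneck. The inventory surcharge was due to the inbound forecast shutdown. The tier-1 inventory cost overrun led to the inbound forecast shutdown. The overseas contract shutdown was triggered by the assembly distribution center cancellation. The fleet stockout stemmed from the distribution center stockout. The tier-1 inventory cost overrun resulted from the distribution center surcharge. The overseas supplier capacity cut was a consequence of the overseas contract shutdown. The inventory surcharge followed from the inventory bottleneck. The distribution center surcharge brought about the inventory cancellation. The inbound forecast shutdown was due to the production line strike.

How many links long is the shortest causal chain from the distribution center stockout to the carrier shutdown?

Shortest chain: the distribution center stockout → the distribution center surcharge → the tier-1 inventory cost overrun → the inbound forecast shutdown → the overseas contract shutdown → the overseas supplier capacity cut → the inventory bottleneck → the carrier shutdown.

7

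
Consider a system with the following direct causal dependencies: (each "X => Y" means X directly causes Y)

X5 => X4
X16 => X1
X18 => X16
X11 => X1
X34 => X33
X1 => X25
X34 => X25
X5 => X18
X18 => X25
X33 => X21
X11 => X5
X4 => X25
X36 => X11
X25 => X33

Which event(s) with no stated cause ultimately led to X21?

X34, X36

Tracing upstream from X21: X21 ← X33 ← X25 ← X1 ← X11 ← X36.
A separate upstream branch: X21 ← X33 ← X34.
Each of those chain origins has no stated cause.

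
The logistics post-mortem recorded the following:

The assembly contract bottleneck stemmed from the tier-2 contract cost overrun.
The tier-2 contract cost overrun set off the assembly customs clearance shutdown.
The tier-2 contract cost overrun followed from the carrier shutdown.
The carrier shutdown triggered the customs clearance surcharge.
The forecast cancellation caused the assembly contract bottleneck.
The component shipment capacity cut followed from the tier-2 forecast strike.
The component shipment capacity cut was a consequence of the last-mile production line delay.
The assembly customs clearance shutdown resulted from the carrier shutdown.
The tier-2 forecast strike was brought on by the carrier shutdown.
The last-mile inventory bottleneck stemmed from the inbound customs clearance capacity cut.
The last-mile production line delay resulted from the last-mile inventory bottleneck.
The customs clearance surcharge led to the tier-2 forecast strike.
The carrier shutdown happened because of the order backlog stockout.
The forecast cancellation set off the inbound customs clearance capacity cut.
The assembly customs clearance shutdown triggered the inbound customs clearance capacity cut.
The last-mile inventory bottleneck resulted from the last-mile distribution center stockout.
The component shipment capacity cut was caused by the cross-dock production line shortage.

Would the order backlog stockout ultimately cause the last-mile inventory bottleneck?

Yes

There is a causal chain: the order backlog stockout → the carrier shutdown → the assembly customs clearance shutdown → the inbound customs clearance capacity cut → the last-mile inventory bottleneck.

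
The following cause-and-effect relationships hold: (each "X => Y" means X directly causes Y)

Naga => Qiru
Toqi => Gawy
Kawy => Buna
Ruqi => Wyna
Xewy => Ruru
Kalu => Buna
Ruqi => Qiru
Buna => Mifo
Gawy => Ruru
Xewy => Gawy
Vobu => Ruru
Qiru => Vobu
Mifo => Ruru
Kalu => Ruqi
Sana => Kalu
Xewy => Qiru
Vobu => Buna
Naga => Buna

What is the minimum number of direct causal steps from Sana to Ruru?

4

Shortest chain: Sana → Kalu → Buna → Mifo → Ruru.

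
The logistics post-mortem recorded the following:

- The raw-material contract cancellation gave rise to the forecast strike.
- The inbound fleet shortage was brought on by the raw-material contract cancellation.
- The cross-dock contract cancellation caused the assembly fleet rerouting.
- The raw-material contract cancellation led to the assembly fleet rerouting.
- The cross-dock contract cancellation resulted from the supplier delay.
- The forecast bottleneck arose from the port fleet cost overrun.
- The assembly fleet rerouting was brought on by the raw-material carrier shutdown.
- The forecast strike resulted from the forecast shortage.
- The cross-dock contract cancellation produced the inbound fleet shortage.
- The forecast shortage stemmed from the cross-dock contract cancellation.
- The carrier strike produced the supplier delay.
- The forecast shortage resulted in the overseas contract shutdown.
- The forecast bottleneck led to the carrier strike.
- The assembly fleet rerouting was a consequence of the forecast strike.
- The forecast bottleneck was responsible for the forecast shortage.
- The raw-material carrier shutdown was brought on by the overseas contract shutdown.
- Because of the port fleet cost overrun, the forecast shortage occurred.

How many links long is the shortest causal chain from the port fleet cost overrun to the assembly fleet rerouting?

3

Shortest chain: the port fleet cost overrun → the forecast shortage → the forecast strike → the assembly fleet rerouting.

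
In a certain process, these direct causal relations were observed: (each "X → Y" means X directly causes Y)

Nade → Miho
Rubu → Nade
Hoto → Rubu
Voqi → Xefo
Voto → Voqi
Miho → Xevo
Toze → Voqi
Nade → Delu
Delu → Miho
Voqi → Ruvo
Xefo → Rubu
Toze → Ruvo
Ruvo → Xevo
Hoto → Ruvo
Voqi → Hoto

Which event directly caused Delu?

Upstream contributors include Toze, Voqi, Hoto, Xefo, Rubu, Voto, but only Nade feeds directly into Delu.

Nade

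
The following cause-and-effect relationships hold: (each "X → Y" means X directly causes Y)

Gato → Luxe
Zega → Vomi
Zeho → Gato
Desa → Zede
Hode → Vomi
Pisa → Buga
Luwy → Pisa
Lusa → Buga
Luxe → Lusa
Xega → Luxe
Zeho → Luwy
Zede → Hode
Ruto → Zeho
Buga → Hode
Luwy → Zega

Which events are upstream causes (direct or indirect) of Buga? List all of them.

Gato, Lusa, Luwy, Luxe, Pisa, Ruto, Xega, Zeho

Immediate causes of Buga: Pisa, Lusa.
Further upstream: Ruto, Zeho, Gato, Luwy, Xega, Luxe.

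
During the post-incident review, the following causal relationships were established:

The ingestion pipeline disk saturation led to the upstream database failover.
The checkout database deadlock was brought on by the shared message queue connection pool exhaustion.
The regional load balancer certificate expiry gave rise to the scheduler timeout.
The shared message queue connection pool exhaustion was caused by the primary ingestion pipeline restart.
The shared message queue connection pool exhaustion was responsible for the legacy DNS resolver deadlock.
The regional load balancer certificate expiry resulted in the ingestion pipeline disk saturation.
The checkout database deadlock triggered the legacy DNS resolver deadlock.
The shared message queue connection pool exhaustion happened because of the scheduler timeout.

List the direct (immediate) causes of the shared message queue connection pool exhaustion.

Upstream contributors include the regional load balancer certificate expiry, but only the primary ingestion pipeline restart, the scheduler timeout feed directly into the shared message queue connection pool exhaustion.

the primary ingestion pipeline restart, the scheduler timeout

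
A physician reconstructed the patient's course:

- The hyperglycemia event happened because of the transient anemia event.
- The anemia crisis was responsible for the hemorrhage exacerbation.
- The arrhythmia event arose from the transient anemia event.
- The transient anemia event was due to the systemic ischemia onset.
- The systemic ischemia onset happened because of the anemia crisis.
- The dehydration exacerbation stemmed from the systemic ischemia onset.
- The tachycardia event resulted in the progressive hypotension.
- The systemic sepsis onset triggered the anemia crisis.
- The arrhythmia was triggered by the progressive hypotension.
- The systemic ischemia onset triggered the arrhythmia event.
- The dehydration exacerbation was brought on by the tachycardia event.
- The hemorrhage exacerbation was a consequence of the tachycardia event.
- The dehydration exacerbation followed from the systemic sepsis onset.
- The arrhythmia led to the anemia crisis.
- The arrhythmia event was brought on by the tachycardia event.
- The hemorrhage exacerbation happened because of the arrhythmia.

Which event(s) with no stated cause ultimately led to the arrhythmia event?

the systemic sepsis onset, the tachycardia event

Tracing upstream from the arrhythmia event: the arrhythmia event ← the systemic ischemia onset ← the anemia crisis ← the systemic sepsis onset.
A separate upstream branch: the arrhythmia event ← the tachycardia event.
Each of those chain origins has no stated cause.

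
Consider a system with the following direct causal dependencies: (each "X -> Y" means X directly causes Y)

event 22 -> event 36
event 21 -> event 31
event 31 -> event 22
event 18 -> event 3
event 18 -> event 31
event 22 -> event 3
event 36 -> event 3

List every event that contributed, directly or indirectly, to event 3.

Immediate causes of event 3: event 18, event 22, event 36.
Further upstream: event 31, event 21.

event 18, event 21, event 22, event 31, event 36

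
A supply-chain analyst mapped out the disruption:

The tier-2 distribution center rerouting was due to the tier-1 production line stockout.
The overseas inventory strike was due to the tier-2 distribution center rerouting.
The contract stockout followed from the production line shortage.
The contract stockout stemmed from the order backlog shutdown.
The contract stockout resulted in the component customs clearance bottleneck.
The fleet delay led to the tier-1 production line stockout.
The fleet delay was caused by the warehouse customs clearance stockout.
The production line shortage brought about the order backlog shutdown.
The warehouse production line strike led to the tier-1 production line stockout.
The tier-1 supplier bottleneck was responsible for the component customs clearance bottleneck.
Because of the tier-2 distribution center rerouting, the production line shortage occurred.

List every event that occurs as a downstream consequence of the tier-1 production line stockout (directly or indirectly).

the component customs clearance bottleneck, the contract stockout, the order backlog shutdown, the overseas inventory strike, the production line shortage, the tier-2 distribution center rerouting

Direct effects: the tier-2 distribution center rerouting.
2 steps out: the overseas inventory strike, the production line shortage.
3 steps out: the order backlog shutdown, the contract stockout.
4 steps out: the component customs clearance bottleneck.
Not reachable from it: the warehouse customs clearance stockout, the fleet delay, the warehouse production line strike, the tier-1 supplier bottleneck.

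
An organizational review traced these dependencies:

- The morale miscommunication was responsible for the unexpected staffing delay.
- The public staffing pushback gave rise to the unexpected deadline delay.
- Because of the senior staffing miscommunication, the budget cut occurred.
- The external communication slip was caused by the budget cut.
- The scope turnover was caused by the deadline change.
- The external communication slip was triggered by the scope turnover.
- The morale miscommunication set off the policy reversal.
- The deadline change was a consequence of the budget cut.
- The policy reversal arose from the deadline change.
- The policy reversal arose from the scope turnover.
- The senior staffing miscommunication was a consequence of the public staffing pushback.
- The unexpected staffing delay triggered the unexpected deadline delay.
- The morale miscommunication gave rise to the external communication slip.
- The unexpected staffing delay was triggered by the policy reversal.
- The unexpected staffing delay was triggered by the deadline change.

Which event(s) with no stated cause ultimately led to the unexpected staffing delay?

the morale miscommunication, the public staffing pushback

Tracing upstream from the unexpected staffing delay: the unexpected staffing delay ← the deadline change ← the budget cut ← the senior staffing miscommunication ← the public staffing pushback.
A separate upstream branch: the unexpected staffing delay ← the morale miscommunication.
Each of those chain origins has no stated cause.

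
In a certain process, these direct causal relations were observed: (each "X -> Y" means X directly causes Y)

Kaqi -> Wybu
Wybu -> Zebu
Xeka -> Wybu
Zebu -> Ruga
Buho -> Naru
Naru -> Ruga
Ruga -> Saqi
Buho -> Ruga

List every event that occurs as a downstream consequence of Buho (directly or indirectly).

Naru, Ruga, Saqi

Direct effects: Naru, Ruga.
2 steps out: Saqi.
Not reachable from it: Kaqi, Xeka, Wybu, Zebu.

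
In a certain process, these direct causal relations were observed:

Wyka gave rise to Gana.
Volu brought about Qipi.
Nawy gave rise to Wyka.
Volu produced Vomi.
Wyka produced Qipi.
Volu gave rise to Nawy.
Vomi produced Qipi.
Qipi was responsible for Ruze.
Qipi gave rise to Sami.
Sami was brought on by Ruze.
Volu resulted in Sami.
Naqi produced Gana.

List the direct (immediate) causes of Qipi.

Upstream contributors include Nawy, but only Volu, Vomi, Wyka feed directly into Qipi.

Volu, Vomi, Wyka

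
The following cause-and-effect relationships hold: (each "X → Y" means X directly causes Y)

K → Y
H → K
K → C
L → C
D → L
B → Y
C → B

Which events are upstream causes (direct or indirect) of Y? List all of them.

B, C, D, H, K, L

Immediate causes of Y: K, B.
Further upstream: H, D, L, C.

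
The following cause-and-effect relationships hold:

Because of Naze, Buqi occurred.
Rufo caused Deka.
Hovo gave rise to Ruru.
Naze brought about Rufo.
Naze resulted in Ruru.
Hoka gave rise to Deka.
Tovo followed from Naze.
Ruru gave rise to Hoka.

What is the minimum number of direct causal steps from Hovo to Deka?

Shortest chain: Hovo → Ruru → Hoka → Deka.

3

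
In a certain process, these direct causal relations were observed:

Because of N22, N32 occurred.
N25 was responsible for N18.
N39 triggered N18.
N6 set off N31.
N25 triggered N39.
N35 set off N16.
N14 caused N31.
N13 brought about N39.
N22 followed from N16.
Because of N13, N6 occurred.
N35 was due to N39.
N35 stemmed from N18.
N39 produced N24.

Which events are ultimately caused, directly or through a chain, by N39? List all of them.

N16, N18, N22, N24, N32, N35

Direct effects: N24, N18, N35.
2 steps out: N16.
3 steps out: N22.
4 steps out: N32.
Not reachable from it: N13, N25, N6, N14, N31.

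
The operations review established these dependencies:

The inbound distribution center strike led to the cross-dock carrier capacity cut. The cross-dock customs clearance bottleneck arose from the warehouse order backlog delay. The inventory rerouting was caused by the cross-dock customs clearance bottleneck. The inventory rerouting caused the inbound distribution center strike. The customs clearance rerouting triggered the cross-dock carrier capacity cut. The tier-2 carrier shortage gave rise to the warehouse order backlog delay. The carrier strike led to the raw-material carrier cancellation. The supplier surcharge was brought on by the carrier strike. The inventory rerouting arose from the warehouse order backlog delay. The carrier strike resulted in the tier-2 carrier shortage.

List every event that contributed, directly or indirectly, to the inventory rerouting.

the carrier strike, the cross-dock customs clearance bottleneck, the tier-2 carrier shortage, the warehouse order backlog delay

Immediate causes of the inventory rerouting: the warehouse order backlog delay, the cross-dock customs clearance bottleneck.
Further upstream: the carrier strike, the tier-2 carrier shortage.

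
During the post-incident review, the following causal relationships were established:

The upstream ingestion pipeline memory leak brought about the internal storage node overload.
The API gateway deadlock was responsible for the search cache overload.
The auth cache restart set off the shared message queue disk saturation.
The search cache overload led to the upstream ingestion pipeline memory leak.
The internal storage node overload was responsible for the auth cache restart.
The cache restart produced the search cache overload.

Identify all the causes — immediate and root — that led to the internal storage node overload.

Immediate cause of the internal storage node overload: the upstream ingestion pipeline memory leak.
Further upstream: the API gateway deadlock, the cache restart, the search cache overload.

the API gateway deadlock, the cache restart, the search cache overload, the upstream ingestion pipeline memory leak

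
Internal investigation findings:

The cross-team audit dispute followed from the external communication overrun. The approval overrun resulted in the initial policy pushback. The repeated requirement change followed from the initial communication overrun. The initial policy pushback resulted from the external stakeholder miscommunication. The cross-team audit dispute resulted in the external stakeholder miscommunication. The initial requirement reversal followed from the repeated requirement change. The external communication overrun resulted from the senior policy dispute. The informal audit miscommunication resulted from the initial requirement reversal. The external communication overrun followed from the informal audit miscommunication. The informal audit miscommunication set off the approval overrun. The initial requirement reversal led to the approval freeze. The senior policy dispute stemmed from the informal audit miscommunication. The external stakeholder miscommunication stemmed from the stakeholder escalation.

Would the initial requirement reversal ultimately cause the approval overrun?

There is a causal chain: the initial requirement reversal → the informal audit miscommunication → the approval overrun.

Yes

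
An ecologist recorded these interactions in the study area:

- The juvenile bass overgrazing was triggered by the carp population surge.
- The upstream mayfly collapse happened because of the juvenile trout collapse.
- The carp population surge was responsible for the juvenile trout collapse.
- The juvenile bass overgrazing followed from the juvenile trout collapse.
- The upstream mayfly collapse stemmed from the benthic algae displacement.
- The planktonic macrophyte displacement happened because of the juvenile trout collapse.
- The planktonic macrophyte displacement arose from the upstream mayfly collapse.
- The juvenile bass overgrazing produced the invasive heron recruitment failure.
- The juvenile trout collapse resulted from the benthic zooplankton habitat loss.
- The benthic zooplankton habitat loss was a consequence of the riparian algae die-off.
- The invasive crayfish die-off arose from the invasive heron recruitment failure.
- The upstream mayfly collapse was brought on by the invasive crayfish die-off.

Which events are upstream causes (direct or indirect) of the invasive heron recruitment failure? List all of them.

Immediate cause of the invasive heron recruitment failure: the juvenile bass overgrazing.
Further upstream: the carp population surge, the riparian algae die-off, the benthic zooplankton habitat loss, the juvenile trout collapse.

the benthic zooplankton habitat loss, the carp population surge, the juvenile bass overgrazing, the juvenile trout collapse, the riparian algae die-off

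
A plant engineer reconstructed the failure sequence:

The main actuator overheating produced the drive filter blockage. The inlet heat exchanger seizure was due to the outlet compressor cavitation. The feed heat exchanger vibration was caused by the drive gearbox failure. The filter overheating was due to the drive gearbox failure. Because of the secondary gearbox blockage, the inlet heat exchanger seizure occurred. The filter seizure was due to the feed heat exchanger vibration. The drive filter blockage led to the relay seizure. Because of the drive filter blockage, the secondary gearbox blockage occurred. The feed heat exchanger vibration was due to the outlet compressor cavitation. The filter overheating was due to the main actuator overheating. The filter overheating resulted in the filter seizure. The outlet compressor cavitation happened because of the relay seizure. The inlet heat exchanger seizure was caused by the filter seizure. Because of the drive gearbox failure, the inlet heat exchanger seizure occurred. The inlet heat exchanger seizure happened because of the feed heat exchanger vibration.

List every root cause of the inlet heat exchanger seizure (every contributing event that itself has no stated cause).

the drive gearbox failure, the main actuator overheating

Tracing upstream from the inlet heat exchanger seizure: the inlet heat exchanger seizure ← the secondary gearbox blockage ← the drive filter blockage ← the main actuator overheating.
A separate upstream branch: the inlet heat exchanger seizure ← the drive gearbox failure.
Each of those chain origins has no stated cause.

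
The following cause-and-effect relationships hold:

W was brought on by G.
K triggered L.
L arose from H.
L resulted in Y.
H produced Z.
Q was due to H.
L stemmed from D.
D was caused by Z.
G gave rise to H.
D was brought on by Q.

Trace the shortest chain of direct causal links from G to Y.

G → H → L → Y

G → H
H → L
L → Y
Length: 3 steps.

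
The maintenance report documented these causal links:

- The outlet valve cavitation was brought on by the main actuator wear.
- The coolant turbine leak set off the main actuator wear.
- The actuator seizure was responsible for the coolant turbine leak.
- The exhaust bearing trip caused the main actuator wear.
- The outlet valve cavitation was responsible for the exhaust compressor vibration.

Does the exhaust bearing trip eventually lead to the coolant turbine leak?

The exhaust bearing trip leads to the main actuator wear, the outlet valve cavitation, the exhaust compressor vibration; the coolant turbine leak is not among them.

No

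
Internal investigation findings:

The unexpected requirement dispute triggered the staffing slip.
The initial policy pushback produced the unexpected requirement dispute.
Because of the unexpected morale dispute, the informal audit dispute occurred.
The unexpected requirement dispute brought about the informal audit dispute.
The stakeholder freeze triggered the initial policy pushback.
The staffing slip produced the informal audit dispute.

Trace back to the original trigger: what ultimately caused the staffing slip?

Tracing upstream from the staffing slip: the staffing slip ← the unexpected requirement dispute ← the initial policy pushback ← the stakeholder freeze.
The stakeholder freeze has no stated cause, so it is the root.

the stakeholder freeze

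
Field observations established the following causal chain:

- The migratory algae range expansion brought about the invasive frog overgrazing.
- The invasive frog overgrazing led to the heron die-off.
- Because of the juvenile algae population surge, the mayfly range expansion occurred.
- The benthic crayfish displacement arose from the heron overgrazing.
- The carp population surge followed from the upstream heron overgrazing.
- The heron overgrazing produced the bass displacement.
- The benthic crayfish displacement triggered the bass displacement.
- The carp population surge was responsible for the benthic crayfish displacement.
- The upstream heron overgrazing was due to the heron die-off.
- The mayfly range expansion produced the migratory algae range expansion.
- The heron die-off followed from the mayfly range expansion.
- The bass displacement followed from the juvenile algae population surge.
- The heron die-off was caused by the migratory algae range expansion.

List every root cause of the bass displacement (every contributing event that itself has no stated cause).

the heron overgrazing, the juvenile algae population surge

Tracing upstream from the bass displacement: the bass displacement ← the heron overgrazing.
A separate upstream branch: the bass displacement ← the juvenile algae population surge.
Each of those chain origins has no stated cause.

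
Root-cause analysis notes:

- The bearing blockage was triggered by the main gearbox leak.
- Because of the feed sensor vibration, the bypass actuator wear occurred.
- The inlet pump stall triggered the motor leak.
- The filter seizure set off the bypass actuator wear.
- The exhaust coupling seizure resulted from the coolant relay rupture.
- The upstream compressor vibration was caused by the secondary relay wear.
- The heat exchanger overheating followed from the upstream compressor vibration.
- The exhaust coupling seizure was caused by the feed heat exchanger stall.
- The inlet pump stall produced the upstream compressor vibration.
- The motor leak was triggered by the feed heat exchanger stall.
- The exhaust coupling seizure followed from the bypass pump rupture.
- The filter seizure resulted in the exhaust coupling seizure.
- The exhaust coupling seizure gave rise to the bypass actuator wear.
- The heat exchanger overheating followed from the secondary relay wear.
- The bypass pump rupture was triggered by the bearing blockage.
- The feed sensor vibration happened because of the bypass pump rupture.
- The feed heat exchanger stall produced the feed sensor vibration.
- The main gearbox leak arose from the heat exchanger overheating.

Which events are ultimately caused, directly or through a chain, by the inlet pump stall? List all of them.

the bearing blockage, the bypass actuator wear, the bypass pump rupture, the exhaust coupling seizure, the feed sensor vibration, the heat exchanger overheating, the main gearbox leak, the motor leak, the upstream compressor vibration

Direct effects: the upstream compressor vibration, the motor leak.
2 steps out: the heat exchanger overheating.
3 steps out: the main gearbox leak.
4 steps out: the bearing blockage.
5 steps out: the bypass pump rupture.
6 steps out: the feed sensor vibration, the exhaust coupling seizure.
7 steps out: the bypass actuator wear.
Not reachable from it: the secondary relay wear, the coolant relay rupture, the feed heat exchanger stall, the filter seizure.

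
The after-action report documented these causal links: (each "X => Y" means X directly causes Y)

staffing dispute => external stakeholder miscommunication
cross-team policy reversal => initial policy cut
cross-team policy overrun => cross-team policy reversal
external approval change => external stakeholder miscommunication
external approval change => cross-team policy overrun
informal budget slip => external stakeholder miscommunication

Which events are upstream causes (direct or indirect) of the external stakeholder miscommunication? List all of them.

the external approval change, the informal budget slip, the staffing dispute

Immediate causes of the external stakeholder miscommunication: the external approval change, the informal budget slip, the staffing dispute.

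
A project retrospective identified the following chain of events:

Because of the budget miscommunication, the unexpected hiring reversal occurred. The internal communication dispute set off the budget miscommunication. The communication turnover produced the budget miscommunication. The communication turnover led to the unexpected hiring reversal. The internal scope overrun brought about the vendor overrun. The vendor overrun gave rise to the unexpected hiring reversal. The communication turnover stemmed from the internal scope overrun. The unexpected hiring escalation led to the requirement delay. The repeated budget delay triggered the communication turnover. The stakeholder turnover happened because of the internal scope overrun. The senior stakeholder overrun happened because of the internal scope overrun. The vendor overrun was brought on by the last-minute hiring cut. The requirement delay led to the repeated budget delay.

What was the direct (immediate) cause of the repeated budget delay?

the requirement delay

Upstream contributors include the unexpected hiring escalation, but only the requirement delay feeds directly into the repeated budget delay.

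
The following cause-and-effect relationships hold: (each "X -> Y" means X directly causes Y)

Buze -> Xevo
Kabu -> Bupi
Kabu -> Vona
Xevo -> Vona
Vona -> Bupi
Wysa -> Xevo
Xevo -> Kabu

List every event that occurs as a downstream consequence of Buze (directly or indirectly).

Bupi, Kabu, Vona, Xevo

Direct effects: Xevo.
2 steps out: Kabu, Vona.
3 steps out: Bupi.
Not reachable from it: Wysa.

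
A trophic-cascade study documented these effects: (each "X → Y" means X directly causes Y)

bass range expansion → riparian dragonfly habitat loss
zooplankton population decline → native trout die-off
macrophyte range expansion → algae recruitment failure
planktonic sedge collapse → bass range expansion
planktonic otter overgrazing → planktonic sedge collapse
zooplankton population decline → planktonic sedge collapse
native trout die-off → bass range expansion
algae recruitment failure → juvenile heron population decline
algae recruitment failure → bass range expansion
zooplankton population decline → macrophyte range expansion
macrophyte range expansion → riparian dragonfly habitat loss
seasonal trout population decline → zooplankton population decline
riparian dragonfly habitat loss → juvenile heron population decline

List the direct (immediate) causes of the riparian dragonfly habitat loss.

Upstream contributors include the seasonal trout population decline, the zooplankton population decline, the planktonic sedge collapse, the algae recruitment failure, the native trout die-off, the planktonic otter overgrazing, but only the bass range expansion, the macrophyte range expansion feed directly into the riparian dragonfly habitat loss.

the bass range expansion, the macrophyte range expansion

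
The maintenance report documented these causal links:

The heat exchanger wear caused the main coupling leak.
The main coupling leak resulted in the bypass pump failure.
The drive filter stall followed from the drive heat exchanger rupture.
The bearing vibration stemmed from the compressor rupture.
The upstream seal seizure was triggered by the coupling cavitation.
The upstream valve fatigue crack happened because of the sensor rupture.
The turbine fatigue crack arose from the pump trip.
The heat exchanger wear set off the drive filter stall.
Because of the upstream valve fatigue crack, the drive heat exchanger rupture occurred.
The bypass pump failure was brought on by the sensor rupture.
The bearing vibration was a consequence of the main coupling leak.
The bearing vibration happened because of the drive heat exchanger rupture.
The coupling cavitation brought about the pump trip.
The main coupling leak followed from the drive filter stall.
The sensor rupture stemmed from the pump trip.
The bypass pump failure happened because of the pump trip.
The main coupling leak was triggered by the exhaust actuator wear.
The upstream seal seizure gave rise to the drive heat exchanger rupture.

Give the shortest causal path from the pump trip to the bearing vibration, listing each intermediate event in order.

the pump trip → the sensor rupture → the upstream valve fatigue crack → the drive heat exchanger rupture → the bearing vibration

the pump trip → the sensor rupture
the sensor rupture → the upstream valve fatigue crack
the upstream valve fatigue crack → the drive heat exchanger rupture
the drive heat exchanger rupture → the bearing vibration
Length: 4 steps.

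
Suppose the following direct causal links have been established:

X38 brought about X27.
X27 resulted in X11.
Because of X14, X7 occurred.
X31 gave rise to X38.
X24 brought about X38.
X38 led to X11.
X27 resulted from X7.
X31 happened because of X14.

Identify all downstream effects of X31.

Direct effects: X38.
2 steps out: X27, X11.
Not reachable from it: X14, X7, X24.

X11, X27, X38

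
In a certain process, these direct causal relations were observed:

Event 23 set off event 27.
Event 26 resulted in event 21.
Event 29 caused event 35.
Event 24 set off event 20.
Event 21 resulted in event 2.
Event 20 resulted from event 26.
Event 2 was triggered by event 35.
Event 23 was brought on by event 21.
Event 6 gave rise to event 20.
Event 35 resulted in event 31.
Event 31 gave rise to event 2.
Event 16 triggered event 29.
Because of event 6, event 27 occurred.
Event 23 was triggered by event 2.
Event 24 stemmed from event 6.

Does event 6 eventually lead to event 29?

No

Event 6 leads to event 24, event 20, event 27; event 29 is not among them.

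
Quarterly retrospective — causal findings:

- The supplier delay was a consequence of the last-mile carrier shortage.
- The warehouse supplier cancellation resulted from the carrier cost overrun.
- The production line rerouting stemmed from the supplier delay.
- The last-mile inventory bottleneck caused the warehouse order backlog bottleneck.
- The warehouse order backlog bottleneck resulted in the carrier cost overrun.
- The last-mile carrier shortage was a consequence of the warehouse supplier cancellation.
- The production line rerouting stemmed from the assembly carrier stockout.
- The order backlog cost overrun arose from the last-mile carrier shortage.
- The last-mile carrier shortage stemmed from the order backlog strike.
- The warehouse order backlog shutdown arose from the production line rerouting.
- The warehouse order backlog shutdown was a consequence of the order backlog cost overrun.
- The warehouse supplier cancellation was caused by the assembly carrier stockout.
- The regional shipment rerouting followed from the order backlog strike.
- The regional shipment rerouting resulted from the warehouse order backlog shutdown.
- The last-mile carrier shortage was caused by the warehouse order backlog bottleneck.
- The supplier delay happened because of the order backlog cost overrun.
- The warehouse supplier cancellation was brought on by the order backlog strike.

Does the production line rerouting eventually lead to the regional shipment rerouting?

Yes

There is a causal chain: the production line rerouting → the warehouse order backlog shutdown → the regional shipment rerouting.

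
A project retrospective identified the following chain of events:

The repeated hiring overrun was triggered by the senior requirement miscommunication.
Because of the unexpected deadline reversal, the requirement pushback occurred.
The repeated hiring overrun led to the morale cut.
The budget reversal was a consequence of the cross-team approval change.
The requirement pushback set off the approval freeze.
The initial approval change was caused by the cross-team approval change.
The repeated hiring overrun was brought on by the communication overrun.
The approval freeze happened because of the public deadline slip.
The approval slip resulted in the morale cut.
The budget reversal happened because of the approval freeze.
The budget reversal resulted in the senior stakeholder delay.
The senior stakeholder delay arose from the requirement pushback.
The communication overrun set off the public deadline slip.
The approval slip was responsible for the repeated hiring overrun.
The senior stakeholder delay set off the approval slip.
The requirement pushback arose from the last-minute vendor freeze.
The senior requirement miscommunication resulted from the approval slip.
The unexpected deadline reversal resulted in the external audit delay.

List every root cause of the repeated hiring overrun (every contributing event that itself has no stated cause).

the communication overrun, the cross-team approval change, the last-minute vendor freeze, the unexpected deadline reversal

Tracing upstream from the repeated hiring overrun: the repeated hiring overrun ← the approval slip ← the senior stakeholder delay ← the budget reversal ← the cross-team approval change.
A separate upstream branch: the repeated hiring overrun ← the approval slip ← the senior stakeholder delay ← the requirement pushback ← the last-minute vendor freeze.
A separate upstream branch: the repeated hiring overrun ← the communication overrun.
A separate upstream branch: the repeated hiring overrun ← the approval slip ← the senior stakeholder delay ← the requirement pushback ← the unexpected deadline reversal.
Each of those chain origins has no stated cause.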